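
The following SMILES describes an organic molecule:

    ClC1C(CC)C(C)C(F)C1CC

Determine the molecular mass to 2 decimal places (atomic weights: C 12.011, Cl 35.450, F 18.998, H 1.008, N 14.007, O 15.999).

First, the molecular formula is C10H18ClF (counting implicit H from valence).
  C: 10 × 12.011 = 120.110
  Cl: 1 × 35.450 = 35.450
  F: 1 × 18.998 = 18.998
  H: 18 × 1.008 = 18.144
Sum: 10×12.011 + 1×35.450 + 1×18.998 + 18×1.008 = 192.702 → 192.70 g/mol.

192.70 g/mol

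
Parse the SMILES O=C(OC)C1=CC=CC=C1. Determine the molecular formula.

C8H8O2

Walk through each heavy atom and fill implicit hydrogens from standard valence (C 4, N 3, O 2, S 2, halogen 1):
  atom 1: O, bond orders sum to 2 (valence 2) → 0 H
  atom 2: C, bond orders sum to 4 (valence 4) → 0 H
  atom 3: O, bond orders sum to 2 (valence 2) → 0 H
  atom 4: C, bond orders sum to 1 (valence 4) → 3 H
  atom 5: C, bond orders sum to 4 (valence 4) → 0 H
  atom 6: C, bond orders sum to 3 (valence 4) → 1 H
  atom 7: C, bond orders sum to 3 (valence 4) → 1 H
  atom 8: C, bond orders sum to 3 (valence 4) → 1 H
  atom 9: C, bond orders sum to 3 (valence 4) → 1 H
  atom 10: C, bond orders sum to 3 (valence 4) → 1 H
Totals → C:8, H:8, O:2.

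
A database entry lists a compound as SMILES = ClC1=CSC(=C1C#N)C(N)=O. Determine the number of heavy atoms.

Every atom symbol written in the SMILES (organic subset) is one heavy atom; implicit H are not written.
Heavy atoms by element → C:6, Cl:1, N:2, O:1, S:1.
Total: 11.

11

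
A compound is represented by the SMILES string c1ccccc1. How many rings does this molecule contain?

In SMILES, each pair of matching ring-closure digits denotes one ring-closing bond; the number of such bonds equals the number of independent rings.
Ring-closure bonds here: 1.

1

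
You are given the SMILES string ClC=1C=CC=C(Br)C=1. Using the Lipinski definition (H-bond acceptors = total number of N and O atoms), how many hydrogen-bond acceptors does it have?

0

N atoms: 0; O atoms: 0.
Lipinski HBA = 0 + 0 = 0.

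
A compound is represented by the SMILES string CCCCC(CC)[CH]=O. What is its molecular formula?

Walk through each heavy atom and fill implicit hydrogens from standard valence (C 4, N 3, O 2, S 2, halogen 1):
  atom 1: C, bond orders sum to 1 (valence 4) → 3 H
  atom 2: C, bond orders sum to 2 (valence 4) → 2 H
  atom 3: C, bond orders sum to 2 (valence 4) → 2 H
  atom 4: C, bond orders sum to 2 (valence 4) → 2 H
  atom 5: C, bond orders sum to 3 (valence 4) → 1 H
  atom 6: C, bond orders sum to 2 (valence 4) → 2 H
  atom 7: C, bond orders sum to 1 (valence 4) → 3 H
  atom 8: C with explicit H count 1
  atom 9: O, bond orders sum to 2 (valence 2) → 0 H
Totals → C:8, H:16, O:1.

C8H16O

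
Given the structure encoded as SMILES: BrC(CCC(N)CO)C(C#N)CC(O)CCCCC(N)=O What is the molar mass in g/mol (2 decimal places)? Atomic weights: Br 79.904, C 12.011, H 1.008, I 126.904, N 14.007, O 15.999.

First, the molecular formula is C14H26BrN3O3 (counting implicit H from valence).
  Br: 1 × 79.904 = 79.904
  C: 14 × 12.011 = 168.154
  H: 26 × 1.008 = 26.208
  N: 3 × 14.007 = 42.021
  O: 3 × 15.999 = 47.997
Sum: 1×79.904 + 14×12.011 + 26×1.008 + 3×14.007 + 3×15.999 = 364.284 → 364.28 g/mol.

364.28 g/mol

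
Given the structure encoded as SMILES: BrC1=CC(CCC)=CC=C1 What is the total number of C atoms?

Count every carbon token in the SMILES (each C, including those in ring-closure positions and inside branches).
Carbon count: 9.

9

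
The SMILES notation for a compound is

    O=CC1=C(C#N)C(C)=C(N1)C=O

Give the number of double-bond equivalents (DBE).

Molecular formula: C8H6N2O2.
DoU = (2C + 2 + N − H − X) / 2, where X is the halogen count and O/S are ignored.
    = (2·8 + 2 + 2 − 6 − 0) / 2 = 14 / 2 = 7.

7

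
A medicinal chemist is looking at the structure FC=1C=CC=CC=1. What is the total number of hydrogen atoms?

5

Walk through each heavy atom and fill implicit hydrogens from standard valence (C 4, N 3, O 2, S 2, halogen 1):
  atom 1: F (halogen, monovalent) → 0 H
  atom 2: C, bond orders sum to 4 (valence 4) → 0 H
  atom 3: C, bond orders sum to 3 (valence 4) → 1 H
  atom 4: C, bond orders sum to 3 (valence 4) → 1 H
  atom 5: C, bond orders sum to 3 (valence 4) → 1 H
  atom 6: C, bond orders sum to 3 (valence 4) → 1 H
  atom 7: C, bond orders sum to 3 (valence 4) → 1 H
Total hydrogens: 5.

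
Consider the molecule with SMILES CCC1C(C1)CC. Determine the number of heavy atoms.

Every atom symbol written in the SMILES (organic subset) is one heavy atom; implicit H are not written.
Heavy atoms by element → C:7.
Total: 7.

7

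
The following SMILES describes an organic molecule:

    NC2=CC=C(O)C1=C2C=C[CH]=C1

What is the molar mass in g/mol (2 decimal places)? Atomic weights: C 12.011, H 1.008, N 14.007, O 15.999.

First, the molecular formula is C10H9NO (counting implicit H from valence).
  C: 10 × 12.011 = 120.110
  H: 9 × 1.008 = 9.072
  N: 1 × 14.007 = 14.007
  O: 1 × 15.999 = 15.999
Sum: 10×12.011 + 9×1.008 + 1×14.007 + 1×15.999 = 159.188 → 159.19 g/mol.

159.19 g/mol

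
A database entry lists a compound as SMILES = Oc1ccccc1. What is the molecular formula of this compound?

C6H6O

Walk through each heavy atom and fill implicit hydrogens from standard valence (C 4, N 3, O 2, S 2, halogen 1); for lowercase aromatic atoms, an aromatic c carries 1 H when it has two neighbours and 0 H with three, and aromatic n carries 0 H:
  atom 1: O, bond orders sum to 1 (valence 2) → 1 H
  atom 2: aromatic c, 3 neighbours → 0 H
  atom 3: aromatic c, 2 neighbours → 1 H
  atom 4: aromatic c, 2 neighbours → 1 H
  atom 5: aromatic c, 2 neighbours → 1 H
  atom 6: aromatic c, 2 neighbours → 1 H
  atom 7: aromatic c, 2 neighbours → 1 H
Totals → C:6, H:6, O:1.
In Hill order: C6H6O.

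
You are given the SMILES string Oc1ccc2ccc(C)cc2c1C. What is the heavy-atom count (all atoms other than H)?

13

Every atom symbol written in the SMILES (organic subset) is one heavy atom; implicit H are not written.
Heavy atoms by element → C:12, O:1.
Total: 13.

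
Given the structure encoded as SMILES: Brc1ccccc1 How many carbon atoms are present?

Count every carbon token in the SMILES (each C, including those in ring-closure positions and inside branches).
Carbon count: 6.

6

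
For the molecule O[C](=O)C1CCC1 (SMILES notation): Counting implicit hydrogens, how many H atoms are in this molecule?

8

Walk through each heavy atom and fill implicit hydrogens from standard valence (C 4, N 3, O 2, S 2, halogen 1):
  atom 1: O, bond orders sum to 1 (valence 2) → 1 H
  atom 2: C with explicit H count 0
  atom 3: O, bond orders sum to 2 (valence 2) → 0 H
  atom 4: C, bond orders sum to 3 (valence 4) → 1 H
  atom 5: C, bond orders sum to 2 (valence 4) → 2 H
  atom 6: C, bond orders sum to 2 (valence 4) → 2 H
  atom 7: C, bond orders sum to 2 (valence 4) → 2 H
Total hydrogens: 8.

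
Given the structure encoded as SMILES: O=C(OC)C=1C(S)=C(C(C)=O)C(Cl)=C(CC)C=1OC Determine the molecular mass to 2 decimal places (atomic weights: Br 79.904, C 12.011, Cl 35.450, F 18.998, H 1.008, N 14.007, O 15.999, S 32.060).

First, the molecular formula is C13H15ClO4S (counting implicit H from valence).
  C: 13 × 12.011 = 156.143
  Cl: 1 × 35.450 = 35.450
  H: 15 × 1.008 = 15.120
  O: 4 × 15.999 = 63.996
  S: 1 × 32.060 = 32.060
Sum: 13×12.011 + 1×35.450 + 15×1.008 + 4×15.999 + 1×32.060 = 302.769 → 302.77 g/mol.

302.77 g/mol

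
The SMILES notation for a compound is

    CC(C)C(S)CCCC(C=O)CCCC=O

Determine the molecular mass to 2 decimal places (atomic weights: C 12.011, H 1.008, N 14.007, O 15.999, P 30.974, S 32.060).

244.39 g/mol

First, the molecular formula is C13H24O2S (counting implicit H from valence).
  C: 13 × 12.011 = 156.143
  H: 24 × 1.008 = 24.192
  O: 2 × 15.999 = 31.998
  S: 1 × 32.060 = 32.060
Sum: 13×12.011 + 24×1.008 + 2×15.999 + 1×32.060 = 244.393 → 244.39 g/mol.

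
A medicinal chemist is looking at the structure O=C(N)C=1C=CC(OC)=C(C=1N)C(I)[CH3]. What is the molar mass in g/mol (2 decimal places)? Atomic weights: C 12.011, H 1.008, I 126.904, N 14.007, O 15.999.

First, the molecular formula is C10H13IN2O2 (counting implicit H from valence).
  C: 10 × 12.011 = 120.110
  H: 13 × 1.008 = 13.104
  I: 1 × 126.904 = 126.904
  N: 2 × 14.007 = 28.014
  O: 2 × 15.999 = 31.998
Sum: 10×12.011 + 13×1.008 + 1×126.904 + 2×14.007 + 2×15.999 = 320.130 → 320.13 g/mol.

320.13 g/mol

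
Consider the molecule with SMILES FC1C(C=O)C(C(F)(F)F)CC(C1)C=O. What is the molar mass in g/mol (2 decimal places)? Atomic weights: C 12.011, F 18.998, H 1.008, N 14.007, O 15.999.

226.17 g/mol

First, the molecular formula is C9H10F4O2 (counting implicit H from valence).
  C: 9 × 12.011 = 108.099
  F: 4 × 18.998 = 75.992
  H: 10 × 1.008 = 10.080
  O: 2 × 15.999 = 31.998
Sum: 9×12.011 + 4×18.998 + 10×1.008 + 2×15.999 = 226.169 → 226.17 g/mol.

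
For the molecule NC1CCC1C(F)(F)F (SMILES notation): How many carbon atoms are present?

5

Count every carbon token in the SMILES (each C, including those in ring-closure positions and inside branches).
Carbon count: 5.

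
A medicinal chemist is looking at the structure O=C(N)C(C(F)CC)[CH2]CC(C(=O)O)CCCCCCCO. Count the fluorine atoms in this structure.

1

Scan the SMILES for F atoms (remember two-letter symbols like Cl and Br are single atoms).
Fluorine count: 1.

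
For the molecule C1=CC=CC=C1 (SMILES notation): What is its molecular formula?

Walk through each heavy atom and fill implicit hydrogens from standard valence (C 4, N 3, O 2, S 2, halogen 1):
  atom 1: C, bond orders sum to 3 (valence 4) → 1 H
  atom 2: C, bond orders sum to 3 (valence 4) → 1 H
  atom 3: C, bond orders sum to 3 (valence 4) → 1 H
  atom 4: C, bond orders sum to 3 (valence 4) → 1 H
  atom 5: C, bond orders sum to 3 (valence 4) → 1 H
  atom 6: C, bond orders sum to 3 (valence 4) → 1 H
Totals → C:6, H:6.

C6H6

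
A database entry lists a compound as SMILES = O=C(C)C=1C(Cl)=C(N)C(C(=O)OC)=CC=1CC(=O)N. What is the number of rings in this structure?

In SMILES, each pair of matching ring-closure digits denotes one ring-closing bond; the number of such bonds equals the number of independent rings.
Ring-closure bonds here: 1.

1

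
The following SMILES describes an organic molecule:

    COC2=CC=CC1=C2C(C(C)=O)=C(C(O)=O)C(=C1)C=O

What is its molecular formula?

Walk through each heavy atom and fill implicit hydrogens from standard valence (C 4, N 3, O 2, S 2, halogen 1):
  atom 1: C, bond orders sum to 1 (valence 4) → 3 H
  atom 2: O, bond orders sum to 2 (valence 2) → 0 H
  atom 3: C, bond orders sum to 4 (valence 4) → 0 H
  atom 4: C, bond orders sum to 3 (valence 4) → 1 H
  atom 5: C, bond orders sum to 3 (valence 4) → 1 H
  atom 6: C, bond orders sum to 3 (valence 4) → 1 H
  atom 7: C, bond orders sum to 4 (valence 4) → 0 H
  atom 8: C, bond orders sum to 4 (valence 4) → 0 H
  atom 9: C, bond orders sum to 4 (valence 4) → 0 H
  atom 10: C, bond orders sum to 4 (valence 4) → 0 H
  atom 11: C, bond orders sum to 1 (valence 4) → 3 H
  atom 12: O, bond orders sum to 2 (valence 2) → 0 H
  atom 13: C, bond orders sum to 4 (valence 4) → 0 H
  atom 14: C, bond orders sum to 4 (valence 4) → 0 H
  atom 15: O, bond orders sum to 1 (valence 2) → 1 H
  atom 16: O, bond orders sum to 2 (valence 2) → 0 H
  atom 17: C, bond orders sum to 4 (valence 4) → 0 H
  atom 18: C, bond orders sum to 3 (valence 4) → 1 H
  atom 19: C, bond orders sum to 3 (valence 4) → 1 H
  atom 20: O, bond orders sum to 2 (valence 2) → 0 H
Totals → C:15, H:12, O:5.
In Hill order: C15H12O5.

C15H12O5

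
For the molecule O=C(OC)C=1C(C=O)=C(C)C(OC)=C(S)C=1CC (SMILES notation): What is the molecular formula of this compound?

Walk through each heavy atom and fill implicit hydrogens from standard valence (C 4, N 3, O 2, S 2, halogen 1):
  atom 1: O, bond orders sum to 2 (valence 2) → 0 H
  atom 2: C, bond orders sum to 4 (valence 4) → 0 H
  atom 3: O, bond orders sum to 2 (valence 2) → 0 H
  atom 4: C, bond orders sum to 1 (valence 4) → 3 H
  atom 5: C, bond orders sum to 4 (valence 4) → 0 H
  atom 6: C, bond orders sum to 4 (valence 4) → 0 H
  atom 7: C, bond orders sum to 3 (valence 4) → 1 H
  atom 8: O, bond orders sum to 2 (valence 2) → 0 H
  atom 9: C, bond orders sum to 4 (valence 4) → 0 H
  atom 10: C, bond orders sum to 1 (valence 4) → 3 H
  atom 11: C, bond orders sum to 4 (valence 4) → 0 H
  atom 12: O, bond orders sum to 2 (valence 2) → 0 H
  atom 13: C, bond orders sum to 1 (valence 4) → 3 H
  atom 14: C, bond orders sum to 4 (valence 4) → 0 H
  atom 15: S, bond orders sum to 1 (valence 2) → 1 H
  atom 16: C, bond orders sum to 4 (valence 4) → 0 H
  atom 17: C, bond orders sum to 2 (valence 4) → 2 H
  atom 18: C, bond orders sum to 1 (valence 4) → 3 H
Totals → C:13, H:16, O:4, S:1.
In Hill order: C13H16O4S.

C13H16O4S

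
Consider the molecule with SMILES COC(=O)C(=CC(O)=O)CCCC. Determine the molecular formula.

C9H14O4

Walk through each heavy atom and fill implicit hydrogens from standard valence (C 4, N 3, O 2, S 2, halogen 1):
  atom 1: C, bond orders sum to 1 (valence 4) → 3 H
  atom 2: O, bond orders sum to 2 (valence 2) → 0 H
  atom 3: C, bond orders sum to 4 (valence 4) → 0 H
  atom 4: O, bond orders sum to 2 (valence 2) → 0 H
  atom 5: C, bond orders sum to 4 (valence 4) → 0 H
  atom 6: C, bond orders sum to 3 (valence 4) → 1 H
  atom 7: C, bond orders sum to 4 (valence 4) → 0 H
  atom 8: O, bond orders sum to 1 (valence 2) → 1 H
  atom 9: O, bond orders sum to 2 (valence 2) → 0 H
  atom 10: C, bond orders sum to 2 (valence 4) → 2 H
  atom 11: C, bond orders sum to 2 (valence 4) → 2 H
  atom 12: C, bond orders sum to 2 (valence 4) → 2 H
  atom 13: C, bond orders sum to 1 (valence 4) → 3 H
Totals → C:9, H:14, O:4.
In Hill order: C9H14O4.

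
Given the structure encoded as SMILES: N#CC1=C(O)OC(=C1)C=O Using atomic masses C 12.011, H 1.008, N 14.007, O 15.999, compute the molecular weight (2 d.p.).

First, the molecular formula is C6H3NO3 (counting implicit H from valence).
  C: 6 × 12.011 = 72.066
  H: 3 × 1.008 = 3.024
  N: 1 × 14.007 = 14.007
  O: 3 × 15.999 = 47.997
Sum: 6×12.011 + 3×1.008 + 1×14.007 + 3×15.999 = 137.094 → 137.09 g/mol.

137.09 g/mol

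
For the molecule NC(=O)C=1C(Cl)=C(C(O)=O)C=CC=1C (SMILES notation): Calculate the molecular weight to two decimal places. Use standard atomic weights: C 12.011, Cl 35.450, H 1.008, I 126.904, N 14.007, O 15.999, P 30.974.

First, the molecular formula is C9H8ClNO3 (counting implicit H from valence).
  C: 9 × 12.011 = 108.099
  Cl: 1 × 35.450 = 35.450
  H: 8 × 1.008 = 8.064
  N: 1 × 14.007 = 14.007
  O: 3 × 15.999 = 47.997
Sum: 9×12.011 + 1×35.450 + 8×1.008 + 1×14.007 + 3×15.999 = 213.617 → 213.62 g/mol.

213.62 g/mol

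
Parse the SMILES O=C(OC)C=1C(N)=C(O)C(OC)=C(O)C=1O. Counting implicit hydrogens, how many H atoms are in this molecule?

Walk through each heavy atom and fill implicit hydrogens from standard valence (C 4, N 3, O 2, S 2, halogen 1):
  atom 1: O, bond orders sum to 2 (valence 2) → 0 H
  atom 2: C, bond orders sum to 4 (valence 4) → 0 H
  atom 3: O, bond orders sum to 2 (valence 2) → 0 H
  atom 4: C, bond orders sum to 1 (valence 4) → 3 H
  atom 5: C, bond orders sum to 4 (valence 4) → 0 H
  atom 6: C, bond orders sum to 4 (valence 4) → 0 H
  atom 7: N, bond orders sum to 1 (valence 3) → 2 H
  atom 8: C, bond orders sum to 4 (valence 4) → 0 H
  atom 9: O, bond orders sum to 1 (valence 2) → 1 H
  atom 10: C, bond orders sum to 4 (valence 4) → 0 H
  atom 11: O, bond orders sum to 2 (valence 2) → 0 H
  atom 12: C, bond orders sum to 1 (valence 4) → 3 H
  atom 13: C, bond orders sum to 4 (valence 4) → 0 H
  atom 14: O, bond orders sum to 1 (valence 2) → 1 H
  atom 15: C, bond orders sum to 4 (valence 4) → 0 H
  atom 16: O, bond orders sum to 1 (valence 2) → 1 H
Total hydrogens: 11.

11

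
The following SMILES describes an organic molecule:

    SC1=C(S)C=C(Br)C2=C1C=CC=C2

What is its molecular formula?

Walk through each heavy atom and fill implicit hydrogens from standard valence (C 4, N 3, O 2, S 2, halogen 1):
  atom 1: S, bond orders sum to 1 (valence 2) → 1 H
  atom 2: C, bond orders sum to 4 (valence 4) → 0 H
  atom 3: C, bond orders sum to 4 (valence 4) → 0 H
  atom 4: S, bond orders sum to 1 (valence 2) → 1 H
  atom 5: C, bond orders sum to 3 (valence 4) → 1 H
  atom 6: C, bond orders sum to 4 (valence 4) → 0 H
  atom 7: Br (halogen, monovalent) → 0 H
  atom 8: C, bond orders sum to 4 (valence 4) → 0 H
  atom 9: C, bond orders sum to 4 (valence 4) → 0 H
  atom 10: C, bond orders sum to 3 (valence 4) → 1 H
  atom 11: C, bond orders sum to 3 (valence 4) → 1 H
  atom 12: C, bond orders sum to 3 (valence 4) → 1 H
  atom 13: C, bond orders sum to 3 (valence 4) → 1 H
Totals → C:10, H:7, Br:1, S:2.

C10H7BrS2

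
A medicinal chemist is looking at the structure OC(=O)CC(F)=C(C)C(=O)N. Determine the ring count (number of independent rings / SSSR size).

0

In SMILES, each pair of matching ring-closure digits denotes one ring-closing bond; the number of such bonds equals the number of independent rings.
Ring-closure bonds here: 0.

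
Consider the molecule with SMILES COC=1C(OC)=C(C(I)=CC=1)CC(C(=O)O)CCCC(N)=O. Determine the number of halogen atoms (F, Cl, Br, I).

Halogen atoms appear at heavy-atom position 9 (1×I).
Other groups present: 1 amide, 1 carboxylic acid, 2 ether.
Halogen count: 1.

1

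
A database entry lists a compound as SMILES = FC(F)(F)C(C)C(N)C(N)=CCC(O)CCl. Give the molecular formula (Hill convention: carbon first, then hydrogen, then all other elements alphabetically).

C9H16ClF3N2O

Walk through each heavy atom and fill implicit hydrogens from standard valence (C 4, N 3, O 2, S 2, halogen 1):
  atom 1: F (halogen, monovalent) → 0 H
  atom 2: C, bond orders sum to 4 (valence 4) → 0 H
  atom 3: F (halogen, monovalent) → 0 H
  atom 4: F (halogen, monovalent) → 0 H
  atom 5: C, bond orders sum to 3 (valence 4) → 1 H
  atom 6: C, bond orders sum to 1 (valence 4) → 3 H
  atom 7: C, bond orders sum to 3 (valence 4) → 1 H
  atom 8: N, bond orders sum to 1 (valence 3) → 2 H
  atom 9: C, bond orders sum to 4 (valence 4) → 0 H
  atom 10: N, bond orders sum to 1 (valence 3) → 2 H
  atom 11: C, bond orders sum to 3 (valence 4) → 1 H
  atom 12: C, bond orders sum to 2 (valence 4) → 2 H
  atom 13: C, bond orders sum to 3 (valence 4) → 1 H
  atom 14: O, bond orders sum to 1 (valence 2) → 1 H
  atom 15: C, bond orders sum to 2 (valence 4) → 2 H
  atom 16: Cl (halogen, monovalent) → 0 H
Totals → C:9, H:16, Cl:1, F:3, N:2, O:1.
In Hill order: C9H16ClF3N2O.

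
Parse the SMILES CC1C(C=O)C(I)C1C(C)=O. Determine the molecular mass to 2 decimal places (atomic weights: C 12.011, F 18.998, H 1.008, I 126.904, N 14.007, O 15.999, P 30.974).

266.08 g/mol

First, the molecular formula is C8H11IO2 (counting implicit H from valence).
  C: 8 × 12.011 = 96.088
  H: 11 × 1.008 = 11.088
  I: 1 × 126.904 = 126.904
  O: 2 × 15.999 = 31.998
Sum: 8×12.011 + 11×1.008 + 1×126.904 + 2×15.999 = 266.078 → 266.08 g/mol.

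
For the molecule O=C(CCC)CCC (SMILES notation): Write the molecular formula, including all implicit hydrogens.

C7H14O

Walk through each heavy atom and fill implicit hydrogens from standard valence (C 4, N 3, O 2, S 2, halogen 1):
  atom 1: O, bond orders sum to 2 (valence 2) → 0 H
  atom 2: C, bond orders sum to 4 (valence 4) → 0 H
  atom 3: C, bond orders sum to 2 (valence 4) → 2 H
  atom 4: C, bond orders sum to 2 (valence 4) → 2 H
  atom 5: C, bond orders sum to 1 (valence 4) → 3 H
  atom 6: C, bond orders sum to 2 (valence 4) → 2 H
  atom 7: C, bond orders sum to 2 (valence 4) → 2 H
  atom 8: C, bond orders sum to 1 (valence 4) → 3 H
Totals → C:7, H:14, O:1.
In Hill order: C7H14O.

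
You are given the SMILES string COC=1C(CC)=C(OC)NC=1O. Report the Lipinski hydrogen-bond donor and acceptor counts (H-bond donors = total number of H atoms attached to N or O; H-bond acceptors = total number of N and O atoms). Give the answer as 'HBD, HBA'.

2, 4

Donors: find every N or O and count the H atoms it carries.
  atom 2 (O): bond orders sum to 2 → 0 H
  atom 8 (O): bond orders sum to 2 → 0 H
  atom 10 (N): bond orders sum to 2 → 1 H
  atom 12 (O): bond orders sum to 1 → 1 H
Lipinski HBD = 2.
Acceptors: N atoms = 1, O atoms = 3 → HBA = 4.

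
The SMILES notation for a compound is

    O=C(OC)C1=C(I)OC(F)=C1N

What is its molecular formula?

Walk through each heavy atom and fill implicit hydrogens from standard valence (C 4, N 3, O 2, S 2, halogen 1):
  atom 1: O, bond orders sum to 2 (valence 2) → 0 H
  atom 2: C, bond orders sum to 4 (valence 4) → 0 H
  atom 3: O, bond orders sum to 2 (valence 2) → 0 H
  atom 4: C, bond orders sum to 1 (valence 4) → 3 H
  atom 5: C, bond orders sum to 4 (valence 4) → 0 H
  atom 6: C, bond orders sum to 4 (valence 4) → 0 H
  atom 7: I (halogen, monovalent) → 0 H
  atom 8: O, bond orders sum to 2 (valence 2) → 0 H
  atom 9: C, bond orders sum to 4 (valence 4) → 0 H
  atom 10: F (halogen, monovalent) → 0 H
  atom 11: C, bond orders sum to 4 (valence 4) → 0 H
  atom 12: N, bond orders sum to 1 (valence 3) → 2 H
Totals → C:6, H:5, F:1, I:1, N:1, O:3.
In Hill order: C6H5FINO3.

C6H5FINO3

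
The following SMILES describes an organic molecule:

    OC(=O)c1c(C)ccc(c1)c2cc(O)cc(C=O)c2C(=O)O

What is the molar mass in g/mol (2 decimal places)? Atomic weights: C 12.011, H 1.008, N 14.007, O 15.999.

First, the molecular formula is C16H12O6 (counting implicit H from valence).
  C: 16 × 12.011 = 192.176
  H: 12 × 1.008 = 12.096
  O: 6 × 15.999 = 95.994
Sum: 16×12.011 + 12×1.008 + 6×15.999 = 300.266 → 300.27 g/mol.

300.27 g/mol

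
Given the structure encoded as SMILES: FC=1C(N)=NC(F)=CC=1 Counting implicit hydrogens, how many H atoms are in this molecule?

Walk through each heavy atom and fill implicit hydrogens from standard valence (C 4, N 3, O 2, S 2, halogen 1):
  atom 1: F (halogen, monovalent) → 0 H
  atom 2: C, bond orders sum to 4 (valence 4) → 0 H
  atom 3: C, bond orders sum to 4 (valence 4) → 0 H
  atom 4: N, bond orders sum to 1 (valence 3) → 2 H
  atom 5: N, bond orders sum to 3 (valence 3) → 0 H
  atom 6: C, bond orders sum to 4 (valence 4) → 0 H
  atom 7: F (halogen, monovalent) → 0 H
  atom 8: C, bond orders sum to 3 (valence 4) → 1 H
  atom 9: C, bond orders sum to 3 (valence 4) → 1 H
Total hydrogens: 4.

4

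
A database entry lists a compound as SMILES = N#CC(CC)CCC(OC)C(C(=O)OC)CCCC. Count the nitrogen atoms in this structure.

Scan the SMILES for N atoms (remember two-letter symbols like Cl and Br are single atoms).
Nitrogen count: 1.

1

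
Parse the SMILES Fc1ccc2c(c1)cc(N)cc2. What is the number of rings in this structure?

In SMILES, each pair of matching ring-closure digits denotes one ring-closing bond; the number of such bonds equals the number of independent rings.
Ring-closure bonds here: 2.

2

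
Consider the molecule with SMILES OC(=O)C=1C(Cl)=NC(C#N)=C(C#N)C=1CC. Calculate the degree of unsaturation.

9

Molecular formula: C10H6ClN3O2.
DoU = (2C + 2 + N − H − X) / 2, where X is the halogen count and O/S are ignored.
    = (2·10 + 2 + 3 − 6 − 1) / 2 = 18 / 2 = 9.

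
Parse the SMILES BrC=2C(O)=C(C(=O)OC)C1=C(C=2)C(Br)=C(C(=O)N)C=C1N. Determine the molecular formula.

C13H10Br2N2O4

Walk through each heavy atom and fill implicit hydrogens from standard valence (C 4, N 3, O 2, S 2, halogen 1):
  atom 1: Br (halogen, monovalent) → 0 H
  atom 2: C, bond orders sum to 4 (valence 4) → 0 H
  atom 3: C, bond orders sum to 4 (valence 4) → 0 H
  atom 4: O, bond orders sum to 1 (valence 2) → 1 H
  atom 5: C, bond orders sum to 4 (valence 4) → 0 H
  atom 6: C, bond orders sum to 4 (valence 4) → 0 H
  atom 7: O, bond orders sum to 2 (valence 2) → 0 H
  atom 8: O, bond orders sum to 2 (valence 2) → 0 H
  atom 9: C, bond orders sum to 1 (valence 4) → 3 H
  atom 10: C, bond orders sum to 4 (valence 4) → 0 H
  atom 11: C, bond orders sum to 4 (valence 4) → 0 H
  atom 12: C, bond orders sum to 3 (valence 4) → 1 H
  atom 13: C, bond orders sum to 4 (valence 4) → 0 H
  atom 14: Br (halogen, monovalent) → 0 H
  atom 15: C, bond orders sum to 4 (valence 4) → 0 H
  atom 16: C, bond orders sum to 4 (valence 4) → 0 H
  atom 17: O, bond orders sum to 2 (valence 2) → 0 H
  atom 18: N, bond orders sum to 1 (valence 3) → 2 H
  atom 19: C, bond orders sum to 3 (valence 4) → 1 H
  atom 20: C, bond orders sum to 4 (valence 4) → 0 H
  atom 21: N, bond orders sum to 1 (valence 3) → 2 H
Totals → C:13, H:10, Br:2, N:2, O:4.
In Hill order: C13H10Br2N2O4.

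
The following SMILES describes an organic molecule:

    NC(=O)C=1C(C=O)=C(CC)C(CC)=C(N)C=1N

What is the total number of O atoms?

Scan the SMILES for O atoms (remember two-letter symbols like Cl and Br are single atoms).
Oxygen count: 2.

2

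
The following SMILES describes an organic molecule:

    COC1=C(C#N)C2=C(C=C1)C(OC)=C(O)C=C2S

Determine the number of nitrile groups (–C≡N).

The nitrile motif appears at heavy-atom position 5 in the SMILES.
Other groups present: 2 ether, 1 hydroxyl, 1 thiol.
Nitrile count: 1.

1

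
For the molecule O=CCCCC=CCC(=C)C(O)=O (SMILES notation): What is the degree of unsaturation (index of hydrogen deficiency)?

4

Degree of unsaturation = (number of rings) + (number of π bonds).
Ring closures in the SMILES: 0.
π bonds: 4 double bonds (each 1 DoU) → 4 DoU from unsaturation.
Total DoU = 0 + 4 = 4.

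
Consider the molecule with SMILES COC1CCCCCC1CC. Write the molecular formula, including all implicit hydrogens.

Walk through each heavy atom and fill implicit hydrogens from standard valence (C 4, N 3, O 2, S 2, halogen 1):
  atom 1: C, bond orders sum to 1 (valence 4) → 3 H
  atom 2: O, bond orders sum to 2 (valence 2) → 0 H
  atom 3: C, bond orders sum to 3 (valence 4) → 1 H
  atom 4: C, bond orders sum to 2 (valence 4) → 2 H
  atom 5: C, bond orders sum to 2 (valence 4) → 2 H
  atom 6: C, bond orders sum to 2 (valence 4) → 2 H
  atom 7: C, bond orders sum to 2 (valence 4) → 2 H
  atom 8: C, bond orders sum to 2 (valence 4) → 2 H
  atom 9: C, bond orders sum to 3 (valence 4) → 1 H
  atom 10: C, bond orders sum to 2 (valence 4) → 2 H
  atom 11: C, bond orders sum to 1 (valence 4) → 3 H
Totals → C:10, H:20, O:1.

C10H20O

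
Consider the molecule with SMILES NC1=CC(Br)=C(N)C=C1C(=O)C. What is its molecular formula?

C8H9BrN2O

Walk through each heavy atom and fill implicit hydrogens from standard valence (C 4, N 3, O 2, S 2, halogen 1):
  atom 1: N, bond orders sum to 1 (valence 3) → 2 H
  atom 2: C, bond orders sum to 4 (valence 4) → 0 H
  atom 3: C, bond orders sum to 3 (valence 4) → 1 H
  atom 4: C, bond orders sum to 4 (valence 4) → 0 H
  atom 5: Br (halogen, monovalent) → 0 H
  atom 6: C, bond orders sum to 4 (valence 4) → 0 H
  atom 7: N, bond orders sum to 1 (valence 3) → 2 H
  atom 8: C, bond orders sum to 3 (valence 4) → 1 H
  atom 9: C, bond orders sum to 4 (valence 4) → 0 H
  atom 10: C, bond orders sum to 4 (valence 4) → 0 H
  atom 11: O, bond orders sum to 2 (valence 2) → 0 H
  atom 12: C, bond orders sum to 1 (valence 4) → 3 H
Totals → C:8, H:9, Br:1, N:2, O:1.
In Hill order: C8H9BrN2O.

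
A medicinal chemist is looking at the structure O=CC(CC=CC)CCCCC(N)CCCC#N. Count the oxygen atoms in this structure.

Scan the SMILES for O atoms (remember two-letter symbols like Cl and Br are single atoms).
Oxygen count: 1.

1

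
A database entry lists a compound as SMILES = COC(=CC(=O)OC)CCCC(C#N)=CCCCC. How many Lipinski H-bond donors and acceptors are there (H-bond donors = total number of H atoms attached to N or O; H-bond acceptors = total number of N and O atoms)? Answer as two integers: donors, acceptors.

Donors: find every N or O and count the H atoms it carries.
  atom 2 (O): bond orders sum to 2 → 0 H
  atom 6 (O): bond orders sum to 2 → 0 H
  atom 7 (O): bond orders sum to 2 → 0 H
  atom 14 (N): bond orders sum to 3 → 0 H
Lipinski HBD = 0.
Acceptors: N atoms = 1, O atoms = 3 → HBA = 4.

0, 4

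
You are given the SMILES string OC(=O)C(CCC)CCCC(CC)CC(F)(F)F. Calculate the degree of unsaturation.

Molecular formula: C13H23F3O2.
DoU = (2C + 2 + N − H − X) / 2, where X is the halogen count and O/S are ignored.
    = (2·13 + 2 + 0 − 23 − 3) / 2 = 2 / 2 = 1.

1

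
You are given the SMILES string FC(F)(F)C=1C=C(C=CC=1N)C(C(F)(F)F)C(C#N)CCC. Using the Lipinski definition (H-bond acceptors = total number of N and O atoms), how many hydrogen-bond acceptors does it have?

N atoms: 2; O atoms: 0.
Lipinski HBA = 2 + 0 = 2.

2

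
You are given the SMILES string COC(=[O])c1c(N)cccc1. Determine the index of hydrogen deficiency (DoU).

Molecular formula: C8H9NO2.
DoU = (2C + 2 + N − H − X) / 2, where X is the halogen count and O/S are ignored.
    = (2·8 + 2 + 1 − 9 − 0) / 2 = 10 / 2 = 5.

5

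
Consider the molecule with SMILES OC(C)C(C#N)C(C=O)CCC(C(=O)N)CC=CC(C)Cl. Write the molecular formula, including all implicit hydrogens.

Walk through each heavy atom and fill implicit hydrogens from standard valence (C 4, N 3, O 2, S 2, halogen 1):
  atom 1: O, bond orders sum to 1 (valence 2) → 1 H
  atom 2: C, bond orders sum to 3 (valence 4) → 1 H
  atom 3: C, bond orders sum to 1 (valence 4) → 3 H
  atom 4: C, bond orders sum to 3 (valence 4) → 1 H
  atom 5: C, bond orders sum to 4 (valence 4) → 0 H
  atom 6: N, bond orders sum to 3 (valence 3) → 0 H
  atom 7: C, bond orders sum to 3 (valence 4) → 1 H
  atom 8: C, bond orders sum to 3 (valence 4) → 1 H
  atom 9: O, bond orders sum to 2 (valence 2) → 0 H
  atom 10: C, bond orders sum to 2 (valence 4) → 2 H
  atom 11: C, bond orders sum to 2 (valence 4) → 2 H
  atom 12: C, bond orders sum to 3 (valence 4) → 1 H
  atom 13: C, bond orders sum to 4 (valence 4) → 0 H
  atom 14: O, bond orders sum to 2 (valence 2) → 0 H
  atom 15: N, bond orders sum to 1 (valence 3) → 2 H
  atom 16: C, bond orders sum to 2 (valence 4) → 2 H
  atom 17: C, bond orders sum to 3 (valence 4) → 1 H
  atom 18: C, bond orders sum to 3 (valence 4) → 1 H
  atom 19: C, bond orders sum to 3 (valence 4) → 1 H
  atom 20: C, bond orders sum to 1 (valence 4) → 3 H
  atom 21: Cl (halogen, monovalent) → 0 H
Totals → C:15, H:23, Cl:1, N:2, O:3.
In Hill order: C15H23ClN2O3.

C15H23ClN2O3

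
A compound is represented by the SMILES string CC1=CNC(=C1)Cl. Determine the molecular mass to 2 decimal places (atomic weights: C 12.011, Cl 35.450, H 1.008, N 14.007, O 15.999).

First, the molecular formula is C5H6ClN (counting implicit H from valence).
  C: 5 × 12.011 = 60.055
  Cl: 1 × 35.450 = 35.450
  H: 6 × 1.008 = 6.048
  N: 1 × 14.007 = 14.007
Sum: 5×12.011 + 1×35.450 + 6×1.008 + 1×14.007 = 115.560 → 115.56 g/mol.

115.56 g/mol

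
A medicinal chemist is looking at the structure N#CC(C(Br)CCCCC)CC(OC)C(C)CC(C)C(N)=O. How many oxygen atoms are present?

2

Scan the SMILES for O atoms (remember two-letter symbols like Cl and Br are single atoms).
Oxygen count: 2.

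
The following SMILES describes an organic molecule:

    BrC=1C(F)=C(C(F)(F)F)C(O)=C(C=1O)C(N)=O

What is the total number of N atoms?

1

Scan the SMILES for N atoms (remember two-letter symbols like Cl and Br are single atoms).
Nitrogen count: 1.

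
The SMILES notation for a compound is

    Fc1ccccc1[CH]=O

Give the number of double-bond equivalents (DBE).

5

Molecular formula: C7H5FO.
DoU = (2C + 2 + N − H − X) / 2, where X is the halogen count and O/S are ignored.
    = (2·7 + 2 + 0 − 5 − 1) / 2 = 10 / 2 = 5.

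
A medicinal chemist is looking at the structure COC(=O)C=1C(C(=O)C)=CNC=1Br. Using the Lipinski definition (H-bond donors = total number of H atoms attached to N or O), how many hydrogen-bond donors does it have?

Donors: find every N or O and count the H atoms it carries.
  atom 2 (O): bond orders sum to 2 → 0 H
  atom 4 (O): bond orders sum to 2 → 0 H
  atom 8 (O): bond orders sum to 2 → 0 H
  atom 11 (N): bond orders sum to 2 → 1 H
Lipinski HBD = 1.

1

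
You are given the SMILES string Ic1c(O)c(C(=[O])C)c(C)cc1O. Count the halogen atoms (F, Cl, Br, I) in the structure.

1

Halogen atoms appear at heavy-atom position 1 (1×I).
Other groups present: 2 hydroxyl, 1 ketone.
Halogen count: 1.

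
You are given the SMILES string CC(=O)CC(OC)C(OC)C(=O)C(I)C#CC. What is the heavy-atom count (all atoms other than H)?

17

Every atom symbol written in the SMILES (organic subset) is one heavy atom; implicit H are not written.
Heavy atoms by element → C:12, I:1, O:4.
Total: 17.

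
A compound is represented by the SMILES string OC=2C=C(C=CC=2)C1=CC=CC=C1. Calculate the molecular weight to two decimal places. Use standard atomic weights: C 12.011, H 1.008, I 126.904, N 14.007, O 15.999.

First, the molecular formula is C12H10O (counting implicit H from valence).
  C: 12 × 12.011 = 144.132
  H: 10 × 1.008 = 10.080
  O: 1 × 15.999 = 15.999
Sum: 12×12.011 + 10×1.008 + 1×15.999 = 170.211 → 170.21 g/mol.

170.21 g/mol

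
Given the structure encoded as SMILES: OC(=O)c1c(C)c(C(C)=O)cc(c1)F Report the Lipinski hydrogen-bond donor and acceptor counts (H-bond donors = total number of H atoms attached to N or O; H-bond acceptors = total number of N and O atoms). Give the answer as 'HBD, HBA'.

Donors: find every N or O and count the H atoms it carries.
  atom 1 (O): bond orders sum to 1 → 1 H
  atom 3 (O): bond orders sum to 2 → 0 H
  atom 10 (O): bond orders sum to 2 → 0 H
Lipinski HBD = 1.
Acceptors: N atoms = 0, O atoms = 3 → HBA = 3.

1, 3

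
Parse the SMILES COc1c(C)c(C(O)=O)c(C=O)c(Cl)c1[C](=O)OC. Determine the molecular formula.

C12H11ClO6

Walk through each heavy atom and fill implicit hydrogens from standard valence (C 4, N 3, O 2, S 2, halogen 1); for lowercase aromatic atoms, an aromatic c carries 1 H when it has two neighbours and 0 H with three, and aromatic n carries 0 H:
  atom 1: C, bond orders sum to 1 (valence 4) → 3 H
  atom 2: O, bond orders sum to 2 (valence 2) → 0 H
  atom 3: aromatic c, 3 neighbours → 0 H
  atom 4: aromatic c, 3 neighbours → 0 H
  atom 5: C, bond orders sum to 1 (valence 4) → 3 H
  atom 6: aromatic c, 3 neighbours → 0 H
  atom 7: C, bond orders sum to 4 (valence 4) → 0 H
  atom 8: O, bond orders sum to 1 (valence 2) → 1 H
  atom 9: O, bond orders sum to 2 (valence 2) → 0 H
  atom 10: aromatic c, 3 neighbours → 0 H
  atom 11: C, bond orders sum to 3 (valence 4) → 1 H
  atom 12: O, bond orders sum to 2 (valence 2) → 0 H
  atom 13: aromatic c, 3 neighbours → 0 H
  atom 14: Cl (halogen, monovalent) → 0 H
  atom 15: aromatic c, 3 neighbours → 0 H
  atom 16: C with explicit H count 0
  atom 17: O, bond orders sum to 2 (valence 2) → 0 H
  atom 18: O, bond orders sum to 2 (valence 2) → 0 H
  atom 19: C, bond orders sum to 1 (valence 4) → 3 H
Totals → C:12, H:11, Cl:1, O:6.
In Hill order: C12H11ClO6.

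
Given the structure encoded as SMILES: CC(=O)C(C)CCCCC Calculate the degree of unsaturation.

Degree of unsaturation = (number of rings) + (number of π bonds).
Ring closures in the SMILES: 0.
π bonds: 1 double bond (each 1 DoU) → 1 DoU from unsaturation.
Total DoU = 0 + 1 = 1.

1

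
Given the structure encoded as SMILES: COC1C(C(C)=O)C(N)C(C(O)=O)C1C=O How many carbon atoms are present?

10

Count every carbon token in the SMILES (each C, including those in ring-closure positions and inside branches).
Carbon count: 10.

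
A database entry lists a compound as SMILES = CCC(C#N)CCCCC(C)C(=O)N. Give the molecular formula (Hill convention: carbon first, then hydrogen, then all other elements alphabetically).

C11H20N2O

Walk through each heavy atom and fill implicit hydrogens from standard valence (C 4, N 3, O 2, S 2, halogen 1):
  atom 1: C, bond orders sum to 1 (valence 4) → 3 H
  atom 2: C, bond orders sum to 2 (valence 4) → 2 H
  atom 3: C, bond orders sum to 3 (valence 4) → 1 H
  atom 4: C, bond orders sum to 4 (valence 4) → 0 H
  atom 5: N, bond orders sum to 3 (valence 3) → 0 H
  atom 6: C, bond orders sum to 2 (valence 4) → 2 H
  atom 7: C, bond orders sum to 2 (valence 4) → 2 H
  atom 8: C, bond orders sum to 2 (valence 4) → 2 H
  atom 9: C, bond orders sum to 2 (valence 4) → 2 H
  atom 10: C, bond orders sum to 3 (valence 4) → 1 H
  atom 11: C, bond orders sum to 1 (valence 4) → 3 H
  atom 12: C, bond orders sum to 4 (valence 4) → 0 H
  atom 13: O, bond orders sum to 2 (valence 2) → 0 H
  atom 14: N, bond orders sum to 1 (valence 3) → 2 H
Totals → C:11, H:20, N:2, O:1.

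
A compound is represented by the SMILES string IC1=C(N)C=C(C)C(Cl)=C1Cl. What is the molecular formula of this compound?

Walk through each heavy atom and fill implicit hydrogens from standard valence (C 4, N 3, O 2, S 2, halogen 1):
  atom 1: I (halogen, monovalent) → 0 H
  atom 2: C, bond orders sum to 4 (valence 4) → 0 H
  atom 3: C, bond orders sum to 4 (valence 4) → 0 H
  atom 4: N, bond orders sum to 1 (valence 3) → 2 H
  atom 5: C, bond orders sum to 3 (valence 4) → 1 H
  atom 6: C, bond orders sum to 4 (valence 4) → 0 H
  atom 7: C, bond orders sum to 1 (valence 4) → 3 H
  atom 8: C, bond orders sum to 4 (valence 4) → 0 H
  atom 9: Cl (halogen, monovalent) → 0 H
  atom 10: C, bond orders sum to 4 (valence 4) → 0 H
  atom 11: Cl (halogen, monovalent) → 0 H
Totals → C:7, H:6, Cl:2, I:1, N:1.

C7H6Cl2IN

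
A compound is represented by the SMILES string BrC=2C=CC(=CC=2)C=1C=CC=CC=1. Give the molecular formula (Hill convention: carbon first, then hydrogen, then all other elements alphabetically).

Walk through each heavy atom and fill implicit hydrogens from standard valence (C 4, N 3, O 2, S 2, halogen 1):
  atom 1: Br (halogen, monovalent) → 0 H
  atom 2: C, bond orders sum to 4 (valence 4) → 0 H
  atom 3: C, bond orders sum to 3 (valence 4) → 1 H
  atom 4: C, bond orders sum to 3 (valence 4) → 1 H
  atom 5: C, bond orders sum to 4 (valence 4) → 0 H
  atom 6: C, bond orders sum to 3 (valence 4) → 1 H
  atom 7: C, bond orders sum to 3 (valence 4) → 1 H
  atom 8: C, bond orders sum to 4 (valence 4) → 0 H
  atom 9: C, bond orders sum to 3 (valence 4) → 1 H
  atom 10: C, bond orders sum to 3 (valence 4) → 1 H
  atom 11: C, bond orders sum to 3 (valence 4) → 1 H
  atom 12: C, bond orders sum to 3 (valence 4) → 1 H
  atom 13: C, bond orders sum to 3 (valence 4) → 1 H
Totals → C:12, H:9, Br:1.

C12H9Br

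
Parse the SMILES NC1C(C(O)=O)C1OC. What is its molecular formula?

Walk through each heavy atom and fill implicit hydrogens from standard valence (C 4, N 3, O 2, S 2, halogen 1):
  atom 1: N, bond orders sum to 1 (valence 3) → 2 H
  atom 2: C, bond orders sum to 3 (valence 4) → 1 H
  atom 3: C, bond orders sum to 3 (valence 4) → 1 H
  atom 4: C, bond orders sum to 4 (valence 4) → 0 H
  atom 5: O, bond orders sum to 1 (valence 2) → 1 H
  atom 6: O, bond orders sum to 2 (valence 2) → 0 H
  atom 7: C, bond orders sum to 3 (valence 4) → 1 H
  atom 8: O, bond orders sum to 2 (valence 2) → 0 H
  atom 9: C, bond orders sum to 1 (valence 4) → 3 H
Totals → C:5, H:9, N:1, O:3.

C5H9NO3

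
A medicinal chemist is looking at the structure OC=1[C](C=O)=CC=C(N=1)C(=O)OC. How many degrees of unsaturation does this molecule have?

6

Degree of unsaturation = (number of rings) + (number of π bonds).
Ring closures in the SMILES: 1.
π bonds: 5 double bonds (each 1 DoU) → 5 DoU from unsaturation.
Total DoU = 1 + 5 = 6.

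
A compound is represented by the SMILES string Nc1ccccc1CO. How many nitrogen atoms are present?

1

Scan the SMILES for N atoms (remember two-letter symbols like Cl and Br are single atoms).
Nitrogen count: 1.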